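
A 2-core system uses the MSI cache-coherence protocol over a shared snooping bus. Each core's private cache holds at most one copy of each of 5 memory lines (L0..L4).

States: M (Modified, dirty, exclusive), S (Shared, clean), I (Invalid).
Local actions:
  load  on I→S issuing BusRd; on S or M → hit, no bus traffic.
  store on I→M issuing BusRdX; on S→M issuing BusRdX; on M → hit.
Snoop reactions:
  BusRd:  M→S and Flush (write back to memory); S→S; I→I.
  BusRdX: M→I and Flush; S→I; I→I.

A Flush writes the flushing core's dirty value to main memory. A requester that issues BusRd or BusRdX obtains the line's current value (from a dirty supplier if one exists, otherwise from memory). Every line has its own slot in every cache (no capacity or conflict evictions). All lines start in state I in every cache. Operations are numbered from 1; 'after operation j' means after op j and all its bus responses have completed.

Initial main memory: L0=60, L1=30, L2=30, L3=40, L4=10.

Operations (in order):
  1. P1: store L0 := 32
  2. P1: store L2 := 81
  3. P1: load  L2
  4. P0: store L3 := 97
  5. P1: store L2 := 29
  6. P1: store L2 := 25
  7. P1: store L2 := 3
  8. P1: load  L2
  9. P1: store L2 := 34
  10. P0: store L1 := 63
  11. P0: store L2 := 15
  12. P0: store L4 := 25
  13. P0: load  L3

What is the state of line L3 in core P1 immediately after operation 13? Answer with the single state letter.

state = I

step 1: P1: store L0 := 32  ⟶  IM  (L0)  txn=BusRdX  M[L0]=60
step 2: P1: store L2 := 81  ⟶  IM  (L2)  txn=BusRdX  M[L2]=30
step 3: P1: load  L2  ⟶  IM  (L2)  txn=∅  M[L2]=30
step 4: P0: store L3 := 97  ⟶  MI  (L3)  txn=BusRdX  M[L3]=40
step 5: P1: store L2 := 29  ⟶  IM  (L2)  txn=∅  M[L2]=30
step 6: P1: store L2 := 25  ⟶  IM  (L2)  txn=∅  M[L2]=30
step 7: P1: store L2 := 3  ⟶  IM  (L2)  txn=∅  M[L2]=30
step 8: P1: load  L2  ⟶  IM  (L2)  txn=∅  M[L2]=30
step 9: P1: store L2 := 34  ⟶  IM  (L2)  txn=∅  M[L2]=30
step 10: P0: store L1 := 63  ⟶  MI  (L1)  txn=BusRdX  M[L1]=30
step 11: P0: store L2 := 15  ⟶  MI  (L2)  txn=BusRdX+Flush  M[L2]=34
step 12: P0: store L4 := 25  ⟶  MI  (L4)  txn=BusRdX  M[L4]=10
step 13: P0: load  L3  ⟶  MI  (L3)  txn=∅  M[L3]=40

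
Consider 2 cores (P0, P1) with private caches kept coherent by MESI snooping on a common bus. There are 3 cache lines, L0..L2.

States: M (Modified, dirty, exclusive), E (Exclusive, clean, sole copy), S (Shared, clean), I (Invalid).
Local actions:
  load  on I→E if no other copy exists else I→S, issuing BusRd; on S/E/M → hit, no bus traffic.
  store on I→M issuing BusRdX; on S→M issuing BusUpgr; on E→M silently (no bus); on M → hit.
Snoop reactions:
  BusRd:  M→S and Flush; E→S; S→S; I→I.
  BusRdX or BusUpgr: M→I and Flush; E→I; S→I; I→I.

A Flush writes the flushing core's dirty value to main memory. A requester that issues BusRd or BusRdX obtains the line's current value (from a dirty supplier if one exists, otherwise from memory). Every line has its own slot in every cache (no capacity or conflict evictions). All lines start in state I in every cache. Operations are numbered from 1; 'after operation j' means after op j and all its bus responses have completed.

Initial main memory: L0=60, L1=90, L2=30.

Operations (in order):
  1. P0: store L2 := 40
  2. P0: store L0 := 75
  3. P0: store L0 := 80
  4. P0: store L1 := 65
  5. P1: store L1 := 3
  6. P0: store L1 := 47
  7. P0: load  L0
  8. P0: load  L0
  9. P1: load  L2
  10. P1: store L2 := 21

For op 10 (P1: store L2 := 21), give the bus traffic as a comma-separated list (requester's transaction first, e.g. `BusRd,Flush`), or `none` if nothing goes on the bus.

1. P0: store L2 := 40  bus=[BusRdX]  L2: P0=M P1=I  mem[L2]=30
2. P0: store L0 := 75  bus=[BusRdX]  L0: P0=M P1=I  mem[L0]=60
3. P0: store L0 := 80  bus=[-]  L0: P0=M P1=I  mem[L0]=60
4. P0: store L1 := 65  bus=[BusRdX]  L1: P0=M P1=I  mem[L1]=90
5. P1: store L1 := 3  bus=[BusRdX,Flush]  L1: P0=I P1=M  mem[L1]=65
6. P0: store L1 := 47  bus=[BusRdX,Flush]  L1: P0=M P1=I  mem[L1]=3
7. P0: load  L0  bus=[-]  L0: P0=M P1=I  mem[L0]=60
8. P0: load  L0  bus=[-]  L0: P0=M P1=I  mem[L0]=60
9. P1: load  L2  bus=[BusRd,Flush]  L2: P0=S P1=S  mem[L2]=40
10. P1: store L2 := 21  bus=[BusUpgr]  L2: P0=I P1=M  mem[L2]=40

bus = BusUpgr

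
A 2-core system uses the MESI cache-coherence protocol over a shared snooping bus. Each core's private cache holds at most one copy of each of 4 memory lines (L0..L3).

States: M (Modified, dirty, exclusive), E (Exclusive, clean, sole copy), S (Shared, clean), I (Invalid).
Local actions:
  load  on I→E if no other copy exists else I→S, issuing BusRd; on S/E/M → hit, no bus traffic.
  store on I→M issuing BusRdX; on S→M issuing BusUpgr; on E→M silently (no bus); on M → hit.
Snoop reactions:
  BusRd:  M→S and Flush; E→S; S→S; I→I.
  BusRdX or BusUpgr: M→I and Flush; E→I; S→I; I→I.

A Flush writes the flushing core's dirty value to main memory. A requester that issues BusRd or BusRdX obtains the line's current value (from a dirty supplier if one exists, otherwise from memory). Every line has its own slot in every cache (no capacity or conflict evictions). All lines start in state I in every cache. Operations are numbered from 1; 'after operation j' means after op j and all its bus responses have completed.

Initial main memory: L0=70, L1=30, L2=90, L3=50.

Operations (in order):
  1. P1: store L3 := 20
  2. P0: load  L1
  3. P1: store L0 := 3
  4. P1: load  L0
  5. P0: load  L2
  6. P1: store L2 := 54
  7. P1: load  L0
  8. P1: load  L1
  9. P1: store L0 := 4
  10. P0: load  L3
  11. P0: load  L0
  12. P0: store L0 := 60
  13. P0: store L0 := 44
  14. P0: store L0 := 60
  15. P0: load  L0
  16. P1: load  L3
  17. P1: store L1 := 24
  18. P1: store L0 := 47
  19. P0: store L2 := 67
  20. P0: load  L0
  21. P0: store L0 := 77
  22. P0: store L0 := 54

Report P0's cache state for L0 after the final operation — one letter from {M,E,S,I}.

state = M

  op1 P1: store L3 := 20 → I/M on L3; bus BusRdX; mem=50
  op2 P0: load  L1 → E/I on L1; bus BusRd; mem=30
  op3 P1: store L0 := 3 → I/M on L0; bus BusRdX; mem=70
  op4 P1: load  L0 → I/M on L0; bus (none); mem=70
  op5 P0: load  L2 → E/I on L2; bus BusRd; mem=90
  op6 P1: store L2 := 54 → I/M on L2; bus BusRdX; mem=90
  op7 P1: load  L0 → I/M on L0; bus (none); mem=70
  op8 P1: load  L1 → S/S on L1; bus BusRd; mem=30
  op9 P1: store L0 := 4 → I/M on L0; bus (none); mem=70
  op10 P0: load  L3 → S/S on L3; bus BusRd Flush; mem=20
  op11 P0: load  L0 → S/S on L0; bus BusRd Flush; mem=4
  op12 P0: store L0 := 60 → M/I on L0; bus BusUpgr; mem=4
  op13 P0: store L0 := 44 → M/I on L0; bus (none); mem=4
  op14 P0: store L0 := 60 → M/I on L0; bus (none); mem=4
  op15 P0: load  L0 → M/I on L0; bus (none); mem=4
  op16 P1: load  L3 → S/S on L3; bus (none); mem=20
  op17 P1: store L1 := 24 → I/M on L1; bus BusUpgr; mem=30
  op18 P1: store L0 := 47 → I/M on L0; bus BusRdX Flush; mem=60
  op19 P0: store L2 := 67 → M/I on L2; bus BusRdX Flush; mem=54
  op20 P0: load  L0 → S/S on L0; bus BusRd Flush; mem=47
  op21 P0: store L0 := 77 → M/I on L0; bus BusUpgr; mem=47
  op22 P0: store L0 := 54 → M/I on L0; bus (none); mem=47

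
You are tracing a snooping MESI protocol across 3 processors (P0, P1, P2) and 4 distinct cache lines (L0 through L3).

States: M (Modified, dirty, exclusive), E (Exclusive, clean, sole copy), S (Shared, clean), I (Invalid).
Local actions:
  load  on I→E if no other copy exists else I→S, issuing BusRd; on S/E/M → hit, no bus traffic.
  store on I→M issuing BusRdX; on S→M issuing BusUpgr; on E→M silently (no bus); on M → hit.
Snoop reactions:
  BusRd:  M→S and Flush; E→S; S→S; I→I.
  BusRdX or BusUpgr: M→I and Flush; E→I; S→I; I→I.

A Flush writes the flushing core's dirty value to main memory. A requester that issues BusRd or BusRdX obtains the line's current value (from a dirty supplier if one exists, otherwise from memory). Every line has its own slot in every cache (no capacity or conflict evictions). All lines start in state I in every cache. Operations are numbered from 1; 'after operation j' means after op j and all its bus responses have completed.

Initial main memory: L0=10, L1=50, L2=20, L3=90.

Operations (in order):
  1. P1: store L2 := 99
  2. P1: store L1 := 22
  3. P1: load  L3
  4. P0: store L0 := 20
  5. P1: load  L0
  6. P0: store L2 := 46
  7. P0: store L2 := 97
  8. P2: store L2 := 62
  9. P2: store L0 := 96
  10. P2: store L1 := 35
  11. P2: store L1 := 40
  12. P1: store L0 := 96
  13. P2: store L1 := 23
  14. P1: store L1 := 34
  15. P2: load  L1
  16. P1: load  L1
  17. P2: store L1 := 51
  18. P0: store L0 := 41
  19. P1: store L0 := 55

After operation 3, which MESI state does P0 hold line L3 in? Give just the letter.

  op1 P1: store L2 := 99 → I/M/I on L2; bus BusRdX; mem=20
  op2 P1: store L1 := 22 → I/M/I on L1; bus BusRdX; mem=50
  op3 P1: load  L3 → I/E/I on L3; bus BusRd; mem=90
  op4 P0: store L0 := 20 → M/I/I on L0; bus BusRdX; mem=10
  op5 P1: load  L0 → S/S/I on L0; bus BusRd Flush; mem=20
  op6 P0: store L2 := 46 → M/I/I on L2; bus BusRdX Flush; mem=99
  op7 P0: store L2 := 97 → M/I/I on L2; bus (none); mem=99
  op8 P2: store L2 := 62 → I/I/M on L2; bus BusRdX Flush; mem=97
  op9 P2: store L0 := 96 → I/I/M on L0; bus BusRdX; mem=20
  op10 P2: store L1 := 35 → I/I/M on L1; bus BusRdX Flush; mem=22
  op11 P2: store L1 := 40 → I/I/M on L1; bus (none); mem=22
  op12 P1: store L0 := 96 → I/M/I on L0; bus BusRdX Flush; mem=96
  op13 P2: store L1 := 23 → I/I/M on L1; bus (none); mem=22
  op14 P1: store L1 := 34 → I/M/I on L1; bus BusRdX Flush; mem=23
  op15 P2: load  L1 → I/S/S on L1; bus BusRd Flush; mem=34
  op16 P1: load  L1 → I/S/S on L1; bus (none); mem=34
  op17 P2: store L1 := 51 → I/I/M on L1; bus BusUpgr; mem=34
  op18 P0: store L0 := 41 → M/I/I on L0; bus BusRdX Flush; mem=96
  op19 P1: store L0 := 55 → I/M/I on L0; bus BusRdX Flush; mem=41

state = I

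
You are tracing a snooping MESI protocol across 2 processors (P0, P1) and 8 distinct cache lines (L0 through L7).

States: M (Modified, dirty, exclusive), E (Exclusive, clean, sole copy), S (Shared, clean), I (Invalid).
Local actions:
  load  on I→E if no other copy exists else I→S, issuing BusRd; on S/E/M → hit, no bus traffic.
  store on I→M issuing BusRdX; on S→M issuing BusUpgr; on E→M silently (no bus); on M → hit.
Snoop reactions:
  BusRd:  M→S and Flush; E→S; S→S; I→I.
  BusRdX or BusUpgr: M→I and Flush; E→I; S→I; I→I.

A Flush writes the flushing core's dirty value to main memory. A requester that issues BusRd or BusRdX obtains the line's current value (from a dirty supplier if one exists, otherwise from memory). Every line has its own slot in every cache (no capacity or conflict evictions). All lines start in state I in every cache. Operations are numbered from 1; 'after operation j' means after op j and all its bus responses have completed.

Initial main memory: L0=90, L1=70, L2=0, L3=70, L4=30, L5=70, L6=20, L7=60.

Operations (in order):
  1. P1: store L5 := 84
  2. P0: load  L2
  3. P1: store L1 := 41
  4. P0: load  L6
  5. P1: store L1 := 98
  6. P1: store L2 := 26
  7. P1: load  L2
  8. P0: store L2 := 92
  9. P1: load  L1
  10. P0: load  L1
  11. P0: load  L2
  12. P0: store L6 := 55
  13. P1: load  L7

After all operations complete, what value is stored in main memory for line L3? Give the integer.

memory[L3] = 70

1. P1: store L5 := 84  bus=[BusRdX]  L5: P0=I P1=M  mem[L5]=70
2. P0: load  L2  bus=[BusRd]  L2: P0=E P1=I  mem[L2]=0
3. P1: store L1 := 41  bus=[BusRdX]  L1: P0=I P1=M  mem[L1]=70
4. P0: load  L6  bus=[BusRd]  L6: P0=E P1=I  mem[L6]=20
5. P1: store L1 := 98  bus=[-]  L1: P0=I P1=M  mem[L1]=70
6. P1: store L2 := 26  bus=[BusRdX]  L2: P0=I P1=M  mem[L2]=0
7. P1: load  L2  bus=[-]  L2: P0=I P1=M  mem[L2]=0
8. P0: store L2 := 92  bus=[BusRdX,Flush]  L2: P0=M P1=I  mem[L2]=26
9. P1: load  L1  bus=[-]  L1: P0=I P1=M  mem[L1]=70
10. P0: load  L1  bus=[BusRd,Flush]  L1: P0=S P1=S  mem[L1]=98
11. P0: load  L2  bus=[-]  L2: P0=M P1=I  mem[L2]=26
12. P0: store L6 := 55  bus=[-]  L6: P0=M P1=I  mem[L6]=20
13. P1: load  L7  bus=[BusRd]  L7: P0=I P1=E  mem[L7]=60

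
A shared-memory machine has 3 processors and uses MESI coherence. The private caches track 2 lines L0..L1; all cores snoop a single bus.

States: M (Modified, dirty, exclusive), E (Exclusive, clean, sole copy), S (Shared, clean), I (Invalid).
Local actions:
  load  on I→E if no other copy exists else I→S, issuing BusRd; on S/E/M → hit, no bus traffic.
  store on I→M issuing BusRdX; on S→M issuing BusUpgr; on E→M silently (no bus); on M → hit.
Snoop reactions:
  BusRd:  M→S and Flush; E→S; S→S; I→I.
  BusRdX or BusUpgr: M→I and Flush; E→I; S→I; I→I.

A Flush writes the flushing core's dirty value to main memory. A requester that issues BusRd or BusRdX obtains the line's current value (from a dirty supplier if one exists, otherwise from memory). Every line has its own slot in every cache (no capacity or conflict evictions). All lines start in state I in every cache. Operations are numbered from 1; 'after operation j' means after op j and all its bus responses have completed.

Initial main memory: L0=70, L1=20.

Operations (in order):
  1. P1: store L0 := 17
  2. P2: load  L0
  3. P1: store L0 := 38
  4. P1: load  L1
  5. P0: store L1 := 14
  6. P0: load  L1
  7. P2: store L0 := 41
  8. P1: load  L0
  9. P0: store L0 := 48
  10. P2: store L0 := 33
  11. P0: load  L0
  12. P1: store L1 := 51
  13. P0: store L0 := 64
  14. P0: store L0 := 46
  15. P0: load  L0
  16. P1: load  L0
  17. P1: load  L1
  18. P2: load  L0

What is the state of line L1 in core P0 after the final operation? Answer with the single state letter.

state = I

step 1: P1: store L0 := 17  ⟶  IMI  (L0)  txn=BusRdX  M[L0]=70
step 2: P2: load  L0  ⟶  ISS  (L0)  txn=BusRd+Flush  M[L0]=17
step 3: P1: store L0 := 38  ⟶  IMI  (L0)  txn=BusUpgr  M[L0]=17
step 4: P1: load  L1  ⟶  IEI  (L1)  txn=BusRd  M[L1]=20
step 5: P0: store L1 := 14  ⟶  MII  (L1)  txn=BusRdX  M[L1]=20
step 6: P0: load  L1  ⟶  MII  (L1)  txn=∅  M[L1]=20
step 7: P2: store L0 := 41  ⟶  IIM  (L0)  txn=BusRdX+Flush  M[L0]=38
step 8: P1: load  L0  ⟶  ISS  (L0)  txn=BusRd+Flush  M[L0]=41
step 9: P0: store L0 := 48  ⟶  MII  (L0)  txn=BusRdX  M[L0]=41
step 10: P2: store L0 := 33  ⟶  IIM  (L0)  txn=BusRdX+Flush  M[L0]=48
step 11: P0: load  L0  ⟶  SIS  (L0)  txn=BusRd+Flush  M[L0]=33
step 12: P1: store L1 := 51  ⟶  IMI  (L1)  txn=BusRdX+Flush  M[L1]=14
step 13: P0: store L0 := 64  ⟶  MII  (L0)  txn=BusUpgr  M[L0]=33
step 14: P0: store L0 := 46  ⟶  MII  (L0)  txn=∅  M[L0]=33
step 15: P0: load  L0  ⟶  MII  (L0)  txn=∅  M[L0]=33
step 16: P1: load  L0  ⟶  SSI  (L0)  txn=BusRd+Flush  M[L0]=46
step 17: P1: load  L1  ⟶  IMI  (L1)  txn=∅  M[L1]=14
step 18: P2: load  L0  ⟶  SSS  (L0)  txn=BusRd  M[L0]=46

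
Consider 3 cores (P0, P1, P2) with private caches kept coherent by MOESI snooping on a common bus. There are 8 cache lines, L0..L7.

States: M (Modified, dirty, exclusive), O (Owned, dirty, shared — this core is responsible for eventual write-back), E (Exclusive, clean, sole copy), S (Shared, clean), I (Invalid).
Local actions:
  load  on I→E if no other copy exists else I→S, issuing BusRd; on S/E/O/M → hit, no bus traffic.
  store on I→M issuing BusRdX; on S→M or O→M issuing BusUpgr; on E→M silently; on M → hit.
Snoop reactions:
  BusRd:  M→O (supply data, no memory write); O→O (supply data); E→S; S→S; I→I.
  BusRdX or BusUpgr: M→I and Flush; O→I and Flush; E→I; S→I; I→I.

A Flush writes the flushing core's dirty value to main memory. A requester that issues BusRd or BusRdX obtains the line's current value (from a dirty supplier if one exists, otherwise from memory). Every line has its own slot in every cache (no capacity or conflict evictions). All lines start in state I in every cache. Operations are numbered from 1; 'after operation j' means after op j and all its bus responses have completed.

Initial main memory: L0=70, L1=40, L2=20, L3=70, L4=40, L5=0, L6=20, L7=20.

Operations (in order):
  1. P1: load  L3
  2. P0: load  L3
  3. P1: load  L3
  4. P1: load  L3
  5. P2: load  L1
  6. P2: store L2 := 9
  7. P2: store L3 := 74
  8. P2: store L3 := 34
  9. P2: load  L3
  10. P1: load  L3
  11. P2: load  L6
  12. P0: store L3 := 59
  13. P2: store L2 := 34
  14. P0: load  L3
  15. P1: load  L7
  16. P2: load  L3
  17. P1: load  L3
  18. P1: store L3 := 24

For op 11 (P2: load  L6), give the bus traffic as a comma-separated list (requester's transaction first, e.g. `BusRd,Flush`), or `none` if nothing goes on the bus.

1. P1: load  L3  bus=[BusRd]  L3: P0=I P1=E P2=I  mem[L3]=70
2. P0: load  L3  bus=[BusRd]  L3: P0=S P1=S P2=I  mem[L3]=70
3. P1: load  L3  bus=[-]  L3: P0=S P1=S P2=I  mem[L3]=70
4. P1: load  L3  bus=[-]  L3: P0=S P1=S P2=I  mem[L3]=70
5. P2: load  L1  bus=[BusRd]  L1: P0=I P1=I P2=E  mem[L1]=40
6. P2: store L2 := 9  bus=[BusRdX]  L2: P0=I P1=I P2=M  mem[L2]=20
7. P2: store L3 := 74  bus=[BusRdX]  L3: P0=I P1=I P2=M  mem[L3]=70
8. P2: store L3 := 34  bus=[-]  L3: P0=I P1=I P2=M  mem[L3]=70
9. P2: load  L3  bus=[-]  L3: P0=I P1=I P2=M  mem[L3]=70
10. P1: load  L3  bus=[BusRd]  L3: P0=I P1=S P2=O  mem[L3]=70
11. P2: load  L6  bus=[BusRd]  L6: P0=I P1=I P2=E  mem[L6]=20
12. P0: store L3 := 59  bus=[BusRdX,Flush]  L3: P0=M P1=I P2=I  mem[L3]=34
13. P2: store L2 := 34  bus=[-]  L2: P0=I P1=I P2=M  mem[L2]=20
14. P0: load  L3  bus=[-]  L3: P0=M P1=I P2=I  mem[L3]=34
15. P1: load  L7  bus=[BusRd]  L7: P0=I P1=E P2=I  mem[L7]=20
16. P2: load  L3  bus=[BusRd]  L3: P0=O P1=I P2=S  mem[L3]=34
17. P1: load  L3  bus=[BusRd]  L3: P0=O P1=S P2=S  mem[L3]=34
18. P1: store L3 := 24  bus=[BusUpgr,Flush]  L3: P0=I P1=M P2=I  mem[L3]=59

bus = BusRd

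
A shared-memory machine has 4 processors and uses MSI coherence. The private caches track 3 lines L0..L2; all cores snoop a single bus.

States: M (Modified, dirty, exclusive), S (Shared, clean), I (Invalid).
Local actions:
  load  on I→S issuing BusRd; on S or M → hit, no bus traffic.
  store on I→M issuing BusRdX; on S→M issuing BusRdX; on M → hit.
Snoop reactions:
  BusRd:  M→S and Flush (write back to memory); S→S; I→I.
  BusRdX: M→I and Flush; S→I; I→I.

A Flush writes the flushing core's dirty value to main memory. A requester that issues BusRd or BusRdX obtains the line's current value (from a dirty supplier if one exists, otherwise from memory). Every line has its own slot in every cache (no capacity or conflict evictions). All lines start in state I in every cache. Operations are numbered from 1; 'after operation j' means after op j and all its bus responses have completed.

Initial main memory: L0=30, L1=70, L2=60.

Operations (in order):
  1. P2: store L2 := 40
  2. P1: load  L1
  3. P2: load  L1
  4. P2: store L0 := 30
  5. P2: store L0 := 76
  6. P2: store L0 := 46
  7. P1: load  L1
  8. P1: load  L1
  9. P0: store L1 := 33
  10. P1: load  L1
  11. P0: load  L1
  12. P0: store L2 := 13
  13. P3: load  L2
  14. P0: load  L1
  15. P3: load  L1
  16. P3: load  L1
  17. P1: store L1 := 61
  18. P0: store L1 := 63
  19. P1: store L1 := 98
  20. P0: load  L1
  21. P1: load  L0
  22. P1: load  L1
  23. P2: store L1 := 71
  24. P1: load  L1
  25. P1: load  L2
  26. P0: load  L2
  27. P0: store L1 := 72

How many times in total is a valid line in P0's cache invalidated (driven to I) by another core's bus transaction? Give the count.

invalidations = 3

[1] P2: store L2 := 40 | P0:I, P1:I, P2:M(40), P3:I | bus: BusRdX
[2] P1: load  L1 | P0:I, P1:S(70), P2:I, P3:I | bus: BusRd
[3] P2: load  L1 | P0:I, P1:S(70), P2:S(70), P3:I | bus: BusRd
[4] P2: store L0 := 30 | P0:I, P1:I, P2:M(30), P3:I | bus: BusRdX
[5] P2: store L0 := 76 | P0:I, P1:I, P2:M(76), P3:I | bus: none
[6] P2: store L0 := 46 | P0:I, P1:I, P2:M(46), P3:I | bus: none
[7] P1: load  L1 | P0:I, P1:S(70), P2:S(70), P3:I | bus: none
[8] P1: load  L1 | P0:I, P1:S(70), P2:S(70), P3:I | bus: none
[9] P0: store L1 := 33 | P0:M(33), P1:I, P2:I, P3:I | bus: BusRdX
[10] P1: load  L1 | P0:S(33), P1:S(33), P2:I, P3:I | bus: BusRd,Flush
[11] P0: load  L1 | P0:S(33), P1:S(33), P2:I, P3:I | bus: none
[12] P0: store L2 := 13 | P0:M(13), P1:I, P2:I, P3:I | bus: BusRdX,Flush
[13] P3: load  L2 | P0:S(13), P1:I, P2:I, P3:S(13) | bus: BusRd,Flush
[14] P0: load  L1 | P0:S(33), P1:S(33), P2:I, P3:I | bus: none
[15] P3: load  L1 | P0:S(33), P1:S(33), P2:I, P3:S(33) | bus: BusRd
[16] P3: load  L1 | P0:S(33), P1:S(33), P2:I, P3:S(33) | bus: none
[17] P1: store L1 := 61 | P0:I, P1:M(61), P2:I, P3:I | bus: BusRdX
[18] P0: store L1 := 63 | P0:M(63), P1:I, P2:I, P3:I | bus: BusRdX,Flush
[19] P1: store L1 := 98 | P0:I, P1:M(98), P2:I, P3:I | bus: BusRdX,Flush
[20] P0: load  L1 | P0:S(98), P1:S(98), P2:I, P3:I | bus: BusRd,Flush
[21] P1: load  L0 | P0:I, P1:S(46), P2:S(46), P3:I | bus: BusRd,Flush
[22] P1: load  L1 | P0:S(98), P1:S(98), P2:I, P3:I | bus: none
[23] P2: store L1 := 71 | P0:I, P1:I, P2:M(71), P3:I | bus: BusRdX
[24] P1: load  L1 | P0:I, P1:S(71), P2:S(71), P3:I | bus: BusRd,Flush
[25] P1: load  L2 | P0:S(13), P1:S(13), P2:I, P3:S(13) | bus: BusRd
[26] P0: load  L2 | P0:S(13), P1:S(13), P2:I, P3:S(13) | bus: none
[27] P0: store L1 := 72 | P0:M(72), P1:I, P2:I, P3:I | bus: BusRdX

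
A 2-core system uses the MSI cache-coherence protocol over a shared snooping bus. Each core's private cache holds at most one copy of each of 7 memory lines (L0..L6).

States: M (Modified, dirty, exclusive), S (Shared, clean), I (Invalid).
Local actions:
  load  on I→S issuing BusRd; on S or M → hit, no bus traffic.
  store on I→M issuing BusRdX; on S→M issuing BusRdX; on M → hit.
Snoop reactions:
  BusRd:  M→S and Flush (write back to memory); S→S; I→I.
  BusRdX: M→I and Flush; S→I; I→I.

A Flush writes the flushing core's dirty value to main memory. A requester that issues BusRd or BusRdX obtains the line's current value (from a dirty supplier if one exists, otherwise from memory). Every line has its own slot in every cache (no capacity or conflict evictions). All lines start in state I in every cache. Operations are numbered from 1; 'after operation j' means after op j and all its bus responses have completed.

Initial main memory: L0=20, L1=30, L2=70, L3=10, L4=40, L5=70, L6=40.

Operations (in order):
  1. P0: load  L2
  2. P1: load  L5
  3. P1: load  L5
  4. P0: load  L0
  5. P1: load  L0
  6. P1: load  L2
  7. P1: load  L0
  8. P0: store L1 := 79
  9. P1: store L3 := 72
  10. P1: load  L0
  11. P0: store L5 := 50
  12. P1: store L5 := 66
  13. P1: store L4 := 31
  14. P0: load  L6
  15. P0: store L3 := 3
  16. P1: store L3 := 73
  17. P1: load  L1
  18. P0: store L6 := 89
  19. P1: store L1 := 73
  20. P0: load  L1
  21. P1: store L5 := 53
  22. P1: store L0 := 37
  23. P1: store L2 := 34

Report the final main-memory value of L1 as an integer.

[1] P0: load  L2 | P0:S(70), P1:I | bus: BusRd
[2] P1: load  L5 | P0:I, P1:S(70) | bus: BusRd
[3] P1: load  L5 | P0:I, P1:S(70) | bus: none
[4] P0: load  L0 | P0:S(20), P1:I | bus: BusRd
[5] P1: load  L0 | P0:S(20), P1:S(20) | bus: BusRd
[6] P1: load  L2 | P0:S(70), P1:S(70) | bus: BusRd
[7] P1: load  L0 | P0:S(20), P1:S(20) | bus: none
[8] P0: store L1 := 79 | P0:M(79), P1:I | bus: BusRdX
[9] P1: store L3 := 72 | P0:I, P1:M(72) | bus: BusRdX
[10] P1: load  L0 | P0:S(20), P1:S(20) | bus: none
[11] P0: store L5 := 50 | P0:M(50), P1:I | bus: BusRdX
[12] P1: store L5 := 66 | P0:I, P1:M(66) | bus: BusRdX,Flush
[13] P1: store L4 := 31 | P0:I, P1:M(31) | bus: BusRdX
[14] P0: load  L6 | P0:S(40), P1:I | bus: BusRd
[15] P0: store L3 := 3 | P0:M(3), P1:I | bus: BusRdX,Flush
[16] P1: store L3 := 73 | P0:I, P1:M(73) | bus: BusRdX,Flush
[17] P1: load  L1 | P0:S(79), P1:S(79) | bus: BusRd,Flush
[18] P0: store L6 := 89 | P0:M(89), P1:I | bus: BusRdX
[19] P1: store L1 := 73 | P0:I, P1:M(73) | bus: BusRdX
[20] P0: load  L1 | P0:S(73), P1:S(73) | bus: BusRd,Flush
[21] P1: store L5 := 53 | P0:I, P1:M(53) | bus: none
[22] P1: store L0 := 37 | P0:I, P1:M(37) | bus: BusRdX
[23] P1: store L2 := 34 | P0:I, P1:M(34) | bus: BusRdX

memory[L1] = 73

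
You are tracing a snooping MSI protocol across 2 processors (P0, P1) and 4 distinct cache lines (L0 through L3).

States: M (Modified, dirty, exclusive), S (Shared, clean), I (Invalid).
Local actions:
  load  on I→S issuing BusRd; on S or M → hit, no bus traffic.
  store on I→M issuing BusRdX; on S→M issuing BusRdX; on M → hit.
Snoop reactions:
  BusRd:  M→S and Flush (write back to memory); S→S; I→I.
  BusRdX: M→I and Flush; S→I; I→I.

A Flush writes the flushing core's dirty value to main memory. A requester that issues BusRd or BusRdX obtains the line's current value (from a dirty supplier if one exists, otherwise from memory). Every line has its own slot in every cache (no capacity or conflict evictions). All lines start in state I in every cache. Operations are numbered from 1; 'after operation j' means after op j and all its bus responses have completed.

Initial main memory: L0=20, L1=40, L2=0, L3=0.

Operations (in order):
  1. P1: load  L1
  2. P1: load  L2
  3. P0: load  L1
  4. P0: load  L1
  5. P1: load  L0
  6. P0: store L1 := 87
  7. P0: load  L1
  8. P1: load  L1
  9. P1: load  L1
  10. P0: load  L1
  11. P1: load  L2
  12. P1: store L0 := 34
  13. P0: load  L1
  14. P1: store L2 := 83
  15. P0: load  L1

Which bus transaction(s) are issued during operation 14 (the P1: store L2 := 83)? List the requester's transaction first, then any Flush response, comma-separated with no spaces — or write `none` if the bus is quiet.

bus = BusRdX

[1] P1: load  L1 | P0:I, P1:S(40) | bus: BusRd
[2] P1: load  L2 | P0:I, P1:S(0) | bus: BusRd
[3] P0: load  L1 | P0:S(40), P1:S(40) | bus: BusRd
[4] P0: load  L1 | P0:S(40), P1:S(40) | bus: none
[5] P1: load  L0 | P0:I, P1:S(20) | bus: BusRd
[6] P0: store L1 := 87 | P0:M(87), P1:I | bus: BusRdX
[7] P0: load  L1 | P0:M(87), P1:I | bus: none
[8] P1: load  L1 | P0:S(87), P1:S(87) | bus: BusRd,Flush
[9] P1: load  L1 | P0:S(87), P1:S(87) | bus: none
[10] P0: load  L1 | P0:S(87), P1:S(87) | bus: none
[11] P1: load  L2 | P0:I, P1:S(0) | bus: none
[12] P1: store L0 := 34 | P0:I, P1:M(34) | bus: BusRdX
[13] P0: load  L1 | P0:S(87), P1:S(87) | bus: none
[14] P1: store L2 := 83 | P0:I, P1:M(83) | bus: BusRdX
[15] P0: load  L1 | P0:S(87), P1:S(87) | bus: none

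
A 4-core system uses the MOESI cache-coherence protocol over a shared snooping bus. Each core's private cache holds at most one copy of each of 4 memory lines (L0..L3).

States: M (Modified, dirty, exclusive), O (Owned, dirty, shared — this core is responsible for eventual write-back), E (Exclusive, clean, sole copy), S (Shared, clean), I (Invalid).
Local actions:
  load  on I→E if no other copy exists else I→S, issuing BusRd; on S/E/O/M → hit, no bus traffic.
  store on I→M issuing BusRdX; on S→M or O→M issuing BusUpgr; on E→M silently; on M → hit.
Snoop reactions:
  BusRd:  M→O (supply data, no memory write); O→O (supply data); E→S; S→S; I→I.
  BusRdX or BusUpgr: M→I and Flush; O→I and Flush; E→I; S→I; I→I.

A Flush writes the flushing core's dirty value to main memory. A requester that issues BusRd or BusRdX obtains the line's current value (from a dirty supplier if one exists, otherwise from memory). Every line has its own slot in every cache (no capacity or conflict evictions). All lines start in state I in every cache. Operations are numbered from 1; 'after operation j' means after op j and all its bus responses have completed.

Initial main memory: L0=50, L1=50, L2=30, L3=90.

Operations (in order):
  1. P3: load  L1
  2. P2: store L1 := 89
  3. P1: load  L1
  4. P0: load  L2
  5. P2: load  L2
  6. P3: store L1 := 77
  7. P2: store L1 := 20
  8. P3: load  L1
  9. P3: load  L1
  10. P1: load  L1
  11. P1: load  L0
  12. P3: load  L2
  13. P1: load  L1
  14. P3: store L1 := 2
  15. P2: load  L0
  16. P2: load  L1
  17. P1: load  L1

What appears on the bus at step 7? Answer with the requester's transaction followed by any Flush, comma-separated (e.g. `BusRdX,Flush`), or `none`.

bus = BusRdX,Flush

[1] P3: load  L1 | P0:I, P1:I, P2:I, P3:E(50) | bus: BusRd
[2] P2: store L1 := 89 | P0:I, P1:I, P2:M(89), P3:I | bus: BusRdX
[3] P1: load  L1 | P0:I, P1:S(89), P2:O(89), P3:I | bus: BusRd
[4] P0: load  L2 | P0:E(30), P1:I, P2:I, P3:I | bus: BusRd
[5] P2: load  L2 | P0:S(30), P1:I, P2:S(30), P3:I | bus: BusRd
[6] P3: store L1 := 77 | P0:I, P1:I, P2:I, P3:M(77) | bus: BusRdX,Flush
[7] P2: store L1 := 20 | P0:I, P1:I, P2:M(20), P3:I | bus: BusRdX,Flush
[8] P3: load  L1 | P0:I, P1:I, P2:O(20), P3:S(20) | bus: BusRd
[9] P3: load  L1 | P0:I, P1:I, P2:O(20), P3:S(20) | bus: none
[10] P1: load  L1 | P0:I, P1:S(20), P2:O(20), P3:S(20) | bus: BusRd
[11] P1: load  L0 | P0:I, P1:E(50), P2:I, P3:I | bus: BusRd
[12] P3: load  L2 | P0:S(30), P1:I, P2:S(30), P3:S(30) | bus: BusRd
[13] P1: load  L1 | P0:I, P1:S(20), P2:O(20), P3:S(20) | bus: none
[14] P3: store L1 := 2 | P0:I, P1:I, P2:I, P3:M(2) | bus: BusUpgr,Flush
[15] P2: load  L0 | P0:I, P1:S(50), P2:S(50), P3:I | bus: BusRd
[16] P2: load  L1 | P0:I, P1:I, P2:S(2), P3:O(2) | bus: BusRd
[17] P1: load  L1 | P0:I, P1:S(2), P2:S(2), P3:O(2) | bus: BusRd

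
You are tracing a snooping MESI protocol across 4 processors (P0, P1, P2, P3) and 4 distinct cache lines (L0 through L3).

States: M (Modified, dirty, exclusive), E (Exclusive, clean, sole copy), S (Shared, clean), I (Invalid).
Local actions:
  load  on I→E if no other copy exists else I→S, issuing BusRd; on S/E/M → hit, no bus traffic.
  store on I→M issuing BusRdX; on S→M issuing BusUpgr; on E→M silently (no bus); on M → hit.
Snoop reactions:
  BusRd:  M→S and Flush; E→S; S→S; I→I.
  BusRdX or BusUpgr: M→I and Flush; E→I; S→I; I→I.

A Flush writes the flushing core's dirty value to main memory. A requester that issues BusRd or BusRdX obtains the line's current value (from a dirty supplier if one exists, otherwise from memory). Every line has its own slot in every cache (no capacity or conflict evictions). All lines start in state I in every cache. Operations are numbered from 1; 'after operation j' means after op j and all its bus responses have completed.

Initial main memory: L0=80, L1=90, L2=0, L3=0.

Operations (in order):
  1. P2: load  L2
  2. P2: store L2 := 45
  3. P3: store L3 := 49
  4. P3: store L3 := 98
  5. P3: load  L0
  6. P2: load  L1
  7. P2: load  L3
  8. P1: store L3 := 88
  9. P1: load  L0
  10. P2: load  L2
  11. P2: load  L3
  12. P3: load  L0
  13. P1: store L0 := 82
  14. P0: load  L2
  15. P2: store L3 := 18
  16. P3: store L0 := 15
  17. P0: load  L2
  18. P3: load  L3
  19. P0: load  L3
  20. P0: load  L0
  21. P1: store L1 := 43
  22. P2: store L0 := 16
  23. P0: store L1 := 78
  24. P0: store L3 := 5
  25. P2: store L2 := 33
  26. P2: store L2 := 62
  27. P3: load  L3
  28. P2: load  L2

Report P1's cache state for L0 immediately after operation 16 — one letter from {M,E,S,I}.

state = I

  op1 P2: load  L2 → I/I/E/I on L2; bus BusRd; mem=0
  op2 P2: store L2 := 45 → I/I/M/I on L2; bus (none); mem=0
  op3 P3: store L3 := 49 → I/I/I/M on L3; bus BusRdX; mem=0
  op4 P3: store L3 := 98 → I/I/I/M on L3; bus (none); mem=0
  op5 P3: load  L0 → I/I/I/E on L0; bus BusRd; mem=80
  op6 P2: load  L1 → I/I/E/I on L1; bus BusRd; mem=90
  op7 P2: load  L3 → I/I/S/S on L3; bus BusRd Flush; mem=98
  op8 P1: store L3 := 88 → I/M/I/I on L3; bus BusRdX; mem=98
  op9 P1: load  L0 → I/S/I/S on L0; bus BusRd; mem=80
  op10 P2: load  L2 → I/I/M/I on L2; bus (none); mem=0
  op11 P2: load  L3 → I/S/S/I on L3; bus BusRd Flush; mem=88
  op12 P3: load  L0 → I/S/I/S on L0; bus (none); mem=80
  op13 P1: store L0 := 82 → I/M/I/I on L0; bus BusUpgr; mem=80
  op14 P0: load  L2 → S/I/S/I on L2; bus BusRd Flush; mem=45
  op15 P2: store L3 := 18 → I/I/M/I on L3; bus BusUpgr; mem=88
  op16 P3: store L0 := 15 → I/I/I/M on L0; bus BusRdX Flush; mem=82
  op17 P0: load  L2 → S/I/S/I on L2; bus (none); mem=45
  op18 P3: load  L3 → I/I/S/S on L3; bus BusRd Flush; mem=18
  op19 P0: load  L3 → S/I/S/S on L3; bus BusRd; mem=18
  op20 P0: load  L0 → S/I/I/S on L0; bus BusRd Flush; mem=15
  op21 P1: store L1 := 43 → I/M/I/I on L1; bus BusRdX; mem=90
  op22 P2: store L0 := 16 → I/I/M/I on L0; bus BusRdX; mem=15
  op23 P0: store L1 := 78 → M/I/I/I on L1; bus BusRdX Flush; mem=43
  op24 P0: store L3 := 5 → M/I/I/I on L3; bus BusUpgr; mem=18
  op25 P2: store L2 := 33 → I/I/M/I on L2; bus BusUpgr; mem=45
  op26 P2: store L2 := 62 → I/I/M/I on L2; bus (none); mem=45
  op27 P3: load  L3 → S/I/I/S on L3; bus BusRd Flush; mem=5
  op28 P2: load  L2 → I/I/M/I on L2; bus (none); mem=45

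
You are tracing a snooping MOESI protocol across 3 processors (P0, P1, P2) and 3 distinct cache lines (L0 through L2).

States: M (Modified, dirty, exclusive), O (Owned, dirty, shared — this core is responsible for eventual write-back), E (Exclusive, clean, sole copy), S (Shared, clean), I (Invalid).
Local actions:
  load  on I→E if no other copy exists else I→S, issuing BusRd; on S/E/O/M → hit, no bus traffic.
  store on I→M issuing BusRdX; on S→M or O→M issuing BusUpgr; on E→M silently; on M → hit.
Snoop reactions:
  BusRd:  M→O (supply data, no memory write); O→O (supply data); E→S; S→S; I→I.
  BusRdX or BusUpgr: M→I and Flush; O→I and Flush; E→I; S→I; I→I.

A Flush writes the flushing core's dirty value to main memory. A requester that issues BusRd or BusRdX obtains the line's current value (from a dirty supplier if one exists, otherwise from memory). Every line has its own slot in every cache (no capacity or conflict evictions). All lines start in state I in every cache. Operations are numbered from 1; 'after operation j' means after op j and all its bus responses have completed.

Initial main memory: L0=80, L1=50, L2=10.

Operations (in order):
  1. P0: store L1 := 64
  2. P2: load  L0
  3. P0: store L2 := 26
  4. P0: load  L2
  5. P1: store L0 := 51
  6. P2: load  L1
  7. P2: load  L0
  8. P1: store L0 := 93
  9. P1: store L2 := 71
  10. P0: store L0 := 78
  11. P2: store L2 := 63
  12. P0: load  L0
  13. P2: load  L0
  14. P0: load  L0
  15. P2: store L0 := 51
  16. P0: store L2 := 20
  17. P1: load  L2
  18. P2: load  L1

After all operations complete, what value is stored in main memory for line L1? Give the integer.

[1] P0: store L1 := 64 | P0:M(64), P1:I, P2:I | bus: BusRdX
[2] P2: load  L0 | P0:I, P1:I, P2:E(80) | bus: BusRd
[3] P0: store L2 := 26 | P0:M(26), P1:I, P2:I | bus: BusRdX
[4] P0: load  L2 | P0:M(26), P1:I, P2:I | bus: none
[5] P1: store L0 := 51 | P0:I, P1:M(51), P2:I | bus: BusRdX
[6] P2: load  L1 | P0:O(64), P1:I, P2:S(64) | bus: BusRd
[7] P2: load  L0 | P0:I, P1:O(51), P2:S(51) | bus: BusRd
[8] P1: store L0 := 93 | P0:I, P1:M(93), P2:I | bus: BusUpgr
[9] P1: store L2 := 71 | P0:I, P1:M(71), P2:I | bus: BusRdX,Flush
[10] P0: store L0 := 78 | P0:M(78), P1:I, P2:I | bus: BusRdX,Flush
[11] P2: store L2 := 63 | P0:I, P1:I, P2:M(63) | bus: BusRdX,Flush
[12] P0: load  L0 | P0:M(78), P1:I, P2:I | bus: none
[13] P2: load  L0 | P0:O(78), P1:I, P2:S(78) | bus: BusRd
[14] P0: load  L0 | P0:O(78), P1:I, P2:S(78) | bus: none
[15] P2: store L0 := 51 | P0:I, P1:I, P2:M(51) | bus: BusUpgr,Flush
[16] P0: store L2 := 20 | P0:M(20), P1:I, P2:I | bus: BusRdX,Flush
[17] P1: load  L2 | P0:O(20), P1:S(20), P2:I | bus: BusRd
[18] P2: load  L1 | P0:O(64), P1:I, P2:S(64) | bus: none

memory[L1] = 50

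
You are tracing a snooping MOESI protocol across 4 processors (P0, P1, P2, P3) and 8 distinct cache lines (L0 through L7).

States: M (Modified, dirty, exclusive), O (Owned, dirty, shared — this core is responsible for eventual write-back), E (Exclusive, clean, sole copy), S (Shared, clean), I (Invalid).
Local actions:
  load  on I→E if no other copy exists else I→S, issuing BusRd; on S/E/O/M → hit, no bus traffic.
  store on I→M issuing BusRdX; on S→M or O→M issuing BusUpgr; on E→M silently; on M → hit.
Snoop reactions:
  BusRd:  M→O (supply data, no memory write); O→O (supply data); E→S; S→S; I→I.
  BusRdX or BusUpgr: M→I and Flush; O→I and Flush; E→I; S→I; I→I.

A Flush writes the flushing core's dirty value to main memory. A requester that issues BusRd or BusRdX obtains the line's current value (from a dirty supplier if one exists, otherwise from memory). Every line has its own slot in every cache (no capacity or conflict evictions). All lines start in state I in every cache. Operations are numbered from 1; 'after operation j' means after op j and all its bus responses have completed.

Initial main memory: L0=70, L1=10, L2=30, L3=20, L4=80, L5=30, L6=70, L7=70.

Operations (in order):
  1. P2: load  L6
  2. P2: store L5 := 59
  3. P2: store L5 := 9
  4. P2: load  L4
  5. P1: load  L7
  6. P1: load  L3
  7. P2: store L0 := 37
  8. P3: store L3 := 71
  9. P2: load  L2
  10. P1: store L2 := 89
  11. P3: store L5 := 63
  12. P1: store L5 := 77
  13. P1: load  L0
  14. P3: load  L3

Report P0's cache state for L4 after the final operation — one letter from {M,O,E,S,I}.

state = I

1. P2: load  L6  bus=[BusRd]  L6: P0=I P1=I P2=E P3=I  mem[L6]=70
2. P2: store L5 := 59  bus=[BusRdX]  L5: P0=I P1=I P2=M P3=I  mem[L5]=30
3. P2: store L5 := 9  bus=[-]  L5: P0=I P1=I P2=M P3=I  mem[L5]=30
4. P2: load  L4  bus=[BusRd]  L4: P0=I P1=I P2=E P3=I  mem[L4]=80
5. P1: load  L7  bus=[BusRd]  L7: P0=I P1=E P2=I P3=I  mem[L7]=70
6. P1: load  L3  bus=[BusRd]  L3: P0=I P1=E P2=I P3=I  mem[L3]=20
7. P2: store L0 := 37  bus=[BusRdX]  L0: P0=I P1=I P2=M P3=I  mem[L0]=70
8. P3: store L3 := 71  bus=[BusRdX]  L3: P0=I P1=I P2=I P3=M  mem[L3]=20
9. P2: load  L2  bus=[BusRd]  L2: P0=I P1=I P2=E P3=I  mem[L2]=30
10. P1: store L2 := 89  bus=[BusRdX]  L2: P0=I P1=M P2=I P3=I  mem[L2]=30
11. P3: store L5 := 63  bus=[BusRdX,Flush]  L5: P0=I P1=I P2=I P3=M  mem[L5]=9
12. P1: store L5 := 77  bus=[BusRdX,Flush]  L5: P0=I P1=M P2=I P3=I  mem[L5]=63
13. P1: load  L0  bus=[BusRd]  L0: P0=I P1=S P2=O P3=I  mem[L0]=70
14. P3: load  L3  bus=[-]  L3: P0=I P1=I P2=I P3=M  mem[L3]=20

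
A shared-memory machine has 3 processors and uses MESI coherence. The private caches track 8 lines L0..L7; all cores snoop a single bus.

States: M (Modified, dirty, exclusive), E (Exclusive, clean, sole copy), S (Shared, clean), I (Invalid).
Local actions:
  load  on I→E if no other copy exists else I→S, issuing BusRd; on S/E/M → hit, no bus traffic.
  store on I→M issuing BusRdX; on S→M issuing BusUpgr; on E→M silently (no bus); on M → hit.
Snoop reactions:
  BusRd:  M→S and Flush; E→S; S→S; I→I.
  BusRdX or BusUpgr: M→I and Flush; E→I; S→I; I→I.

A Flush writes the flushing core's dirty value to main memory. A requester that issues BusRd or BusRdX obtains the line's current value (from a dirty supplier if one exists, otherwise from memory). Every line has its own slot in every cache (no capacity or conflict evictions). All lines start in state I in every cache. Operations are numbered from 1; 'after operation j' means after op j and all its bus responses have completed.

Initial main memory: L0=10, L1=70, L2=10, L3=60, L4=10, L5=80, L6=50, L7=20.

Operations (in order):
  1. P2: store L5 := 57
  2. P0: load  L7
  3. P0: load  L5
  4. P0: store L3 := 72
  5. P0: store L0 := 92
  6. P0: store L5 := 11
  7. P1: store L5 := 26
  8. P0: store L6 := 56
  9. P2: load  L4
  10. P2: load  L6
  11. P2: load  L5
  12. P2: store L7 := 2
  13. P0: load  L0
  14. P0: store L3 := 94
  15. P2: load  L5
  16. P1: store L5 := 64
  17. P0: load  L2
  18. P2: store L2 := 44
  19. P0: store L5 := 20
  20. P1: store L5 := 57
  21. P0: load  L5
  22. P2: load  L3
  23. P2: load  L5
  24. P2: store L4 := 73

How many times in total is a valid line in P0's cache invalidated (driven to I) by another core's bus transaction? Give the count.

invalidations = 4

step 1: P2: store L5 := 57  ⟶  IIM  (L5)  txn=BusRdX  M[L5]=80
step 2: P0: load  L7  ⟶  EII  (L7)  txn=BusRd  M[L7]=20
step 3: P0: load  L5  ⟶  SIS  (L5)  txn=BusRd+Flush  M[L5]=57
step 4: P0: store L3 := 72  ⟶  MII  (L3)  txn=BusRdX  M[L3]=60
step 5: P0: store L0 := 92  ⟶  MII  (L0)  txn=BusRdX  M[L0]=10
step 6: P0: store L5 := 11  ⟶  MII  (L5)  txn=BusUpgr  M[L5]=57
step 7: P1: store L5 := 26  ⟶  IMI  (L5)  txn=BusRdX+Flush  M[L5]=11
step 8: P0: store L6 := 56  ⟶  MII  (L6)  txn=BusRdX  M[L6]=50
step 9: P2: load  L4  ⟶  IIE  (L4)  txn=BusRd  M[L4]=10
step 10: P2: load  L6  ⟶  SIS  (L6)  txn=BusRd+Flush  M[L6]=56
step 11: P2: load  L5  ⟶  ISS  (L5)  txn=BusRd+Flush  M[L5]=26
step 12: P2: store L7 := 2  ⟶  IIM  (L7)  txn=BusRdX  M[L7]=20
step 13: P0: load  L0  ⟶  MII  (L0)  txn=∅  M[L0]=10
step 14: P0: store L3 := 94  ⟶  MII  (L3)  txn=∅  M[L3]=60
step 15: P2: load  L5  ⟶  ISS  (L5)  txn=∅  M[L5]=26
step 16: P1: store L5 := 64  ⟶  IMI  (L5)  txn=BusUpgr  M[L5]=26
step 17: P0: load  L2  ⟶  EII  (L2)  txn=BusRd  M[L2]=10
step 18: P2: store L2 := 44  ⟶  IIM  (L2)  txn=BusRdX  M[L2]=10
step 19: P0: store L5 := 20  ⟶  MII  (L5)  txn=BusRdX+Flush  M[L5]=64
step 20: P1: store L5 := 57  ⟶  IMI  (L5)  txn=BusRdX+Flush  M[L5]=20
step 21: P0: load  L5  ⟶  SSI  (L5)  txn=BusRd+Flush  M[L5]=57
step 22: P2: load  L3  ⟶  SIS  (L3)  txn=BusRd+Flush  M[L3]=94
step 23: P2: load  L5  ⟶  SSS  (L5)  txn=BusRd  M[L5]=57
step 24: P2: store L4 := 73  ⟶  IIM  (L4)  txn=∅  M[L4]=10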